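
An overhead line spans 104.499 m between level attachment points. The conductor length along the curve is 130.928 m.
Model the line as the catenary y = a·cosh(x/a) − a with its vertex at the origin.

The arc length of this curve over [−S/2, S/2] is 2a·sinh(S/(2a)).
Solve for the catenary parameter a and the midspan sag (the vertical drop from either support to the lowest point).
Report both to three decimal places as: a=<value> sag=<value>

seed: a₀ = √(S³/(24(L−S))) = √(104.499³/(24·26.429)) = 42.415268
iter 1: u=1.231856  f(a)=+2.079e+00  f'(a)=-1.446e+00  a ← 42.415268 − (+2.079e+00/-1.446e+00) = 43.853354
iter 2: u=1.191460  f(a)=+1.104e-01  f'(a)=-1.296e+00  a ← 43.853354 − (+1.104e-01/-1.296e+00) = 43.938562
iter 3: u=1.189149  f(a)=+3.501e-04  f'(a)=-1.288e+00  a ← 43.938562 − (+3.501e-04/-1.288e+00) = 43.938833
iter 4: u=1.189142  f(a)=+3.545e-09  f'(a)=-1.288e+00  a ← 43.938833 − (+3.545e-09/-1.288e+00) = 43.938833
iter 5: u=1.189142  f(a)=+0.000e+00  f'(a)=-1.288e+00  a ← 43.938833 − (+0.000e+00/-1.288e+00) = 43.938833
converged: |Δa| < 1e-12 after 5 iterations
sag = a·(cosh(S/(2a)) − 1) = 43.938833·(cosh(1.189142) − 1) = 34.903772
T_max/T_min = cosh(S/(2a)) = 1.794372

a=43.939 sag=34.904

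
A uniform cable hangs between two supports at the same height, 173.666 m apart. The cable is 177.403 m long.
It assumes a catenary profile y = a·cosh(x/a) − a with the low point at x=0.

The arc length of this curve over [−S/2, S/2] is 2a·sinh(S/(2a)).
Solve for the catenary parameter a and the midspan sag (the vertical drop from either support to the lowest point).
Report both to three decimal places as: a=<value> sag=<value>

a=242.436 sag=15.717

seed: a₀ = √(S³/(24(L−S))) = √(173.666³/(24·3.737)) = 241.660145
iter 1: u=0.359319  f(a)=+2.420e-02  f'(a)=-3.133e-02  a ← 241.660145 − (+2.420e-02/-3.133e-02) = 242.432547
iter 2: u=0.358174  f(a)=+1.165e-04  f'(a)=-3.103e-02  a ← 242.432547 − (+1.165e-04/-3.103e-02) = 242.436302
iter 3: u=0.358168  f(a)=+2.730e-09  f'(a)=-3.103e-02  a ← 242.436302 − (+2.730e-09/-3.103e-02) = 242.436302
iter 4: u=0.358168  f(a)=+0.000e+00  f'(a)=-3.103e-02  a ← 242.436302 − (+0.000e+00/-3.103e-02) = 242.436302
converged: |Δa| < 1e-12 after 4 iterations
sag = a·(cosh(S/(2a)) − 1) = 242.436302·(cosh(0.358168) − 1) = 15.717367
T_max/T_min = cosh(S/(2a)) = 1.064831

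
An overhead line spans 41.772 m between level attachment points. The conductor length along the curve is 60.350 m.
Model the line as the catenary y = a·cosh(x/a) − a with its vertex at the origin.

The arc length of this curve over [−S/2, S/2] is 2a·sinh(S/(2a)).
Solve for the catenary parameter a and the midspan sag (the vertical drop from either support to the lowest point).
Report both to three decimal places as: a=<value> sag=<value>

seed: a₀ = √(S³/(24(L−S))) = √(41.772³/(24·18.578)) = 12.785650
iter 1: u=1.633550  f(a)=+2.642e+00  f'(a)=-3.759e+00  a ← 12.785650 − (+2.642e+00/-3.759e+00) = 13.488515
iter 2: u=1.548428  f(a)=+2.335e-01  f'(a)=-3.122e+00  a ← 13.488515 − (+2.335e-01/-3.122e+00) = 13.563325
iter 3: u=1.539888  f(a)=+2.215e-03  f'(a)=-3.063e+00  a ← 13.563325 − (+2.215e-03/-3.063e+00) = 13.564048
iter 4: u=1.539806  f(a)=+2.034e-07  f'(a)=-3.062e+00  a ← 13.564048 − (+2.034e-07/-3.062e+00) = 13.564048
iter 5: u=1.539806  f(a)=-7.105e-15  f'(a)=-3.062e+00  a ← 13.564048 − (-7.105e-15/-3.062e+00) = 13.564048
converged: |Δa| < 1e-12 after 5 iterations
sag = a·(cosh(S/(2a)) − 1) = 13.564048·(cosh(1.539806) − 1) = 19.519392
T_max/T_min = cosh(S/(2a)) = 2.439054

a=13.564 sag=19.519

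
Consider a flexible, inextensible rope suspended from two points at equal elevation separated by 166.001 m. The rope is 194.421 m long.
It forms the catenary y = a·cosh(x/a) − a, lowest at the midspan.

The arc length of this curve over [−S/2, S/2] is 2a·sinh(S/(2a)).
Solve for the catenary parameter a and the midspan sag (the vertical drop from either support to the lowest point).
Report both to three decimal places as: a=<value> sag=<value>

seed: a₀ = √(S³/(24(L−S))) = √(166.001³/(24·28.420)) = 81.893305
iter 1: u=1.013520  f(a)=+1.496e+00  f'(a)=-7.680e-01  a ← 81.893305 − (+1.496e+00/-7.680e-01) = 83.840996
iter 2: u=0.989975  f(a)=+5.503e-02  f'(a)=-7.125e-01  a ← 83.840996 − (+5.503e-02/-7.125e-01) = 83.918234
iter 3: u=0.989064  f(a)=+8.077e-05  f'(a)=-7.104e-01  a ← 83.918234 − (+8.077e-05/-7.104e-01) = 83.918348
iter 4: u=0.989063  f(a)=+1.746e-10  f'(a)=-7.104e-01  a ← 83.918348 − (+1.746e-10/-7.104e-01) = 83.918348
iter 5: u=0.989063  f(a)=+0.000e+00  f'(a)=-7.104e-01  a ← 83.918348 − (+0.000e+00/-7.104e-01) = 83.918348
converged: |Δa| < 1e-12 after 5 iterations
sag = a·(cosh(S/(2a)) − 1) = 83.918348·(cosh(0.989063) − 1) = 44.503498
T_max/T_min = cosh(S/(2a)) = 1.530319

a=83.918 sag=44.503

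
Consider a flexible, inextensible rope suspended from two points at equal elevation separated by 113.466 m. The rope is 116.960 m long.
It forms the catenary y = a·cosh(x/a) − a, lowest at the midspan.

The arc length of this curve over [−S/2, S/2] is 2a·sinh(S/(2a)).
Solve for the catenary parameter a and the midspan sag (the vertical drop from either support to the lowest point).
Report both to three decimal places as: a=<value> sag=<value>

seed: a₀ = √(S³/(24(L−S))) = √(113.466³/(24·3.494)) = 131.987118
iter 1: u=0.429837  f(a)=+3.242e-02  f'(a)=-5.393e-02  a ← 131.987118 − (+3.242e-02/-5.393e-02) = 132.588275
iter 2: u=0.427889  f(a)=+2.228e-04  f'(a)=-5.319e-02  a ← 132.588275 − (+2.228e-04/-5.319e-02) = 132.592465
iter 3: u=0.427875  f(a)=+1.069e-08  f'(a)=-5.319e-02  a ← 132.592465 − (+1.069e-08/-5.319e-02) = 132.592465
iter 4: u=0.427875  f(a)=-1.421e-14  f'(a)=-5.319e-02  a ← 132.592465 − (-1.421e-14/-5.319e-02) = 132.592465
converged: |Δa| < 1e-12 after 4 iterations
sag = a·(cosh(S/(2a)) − 1) = 132.592465·(cosh(0.427875) − 1) = 12.323622
T_max/T_min = cosh(S/(2a)) = 1.092944

a=132.592 sag=12.324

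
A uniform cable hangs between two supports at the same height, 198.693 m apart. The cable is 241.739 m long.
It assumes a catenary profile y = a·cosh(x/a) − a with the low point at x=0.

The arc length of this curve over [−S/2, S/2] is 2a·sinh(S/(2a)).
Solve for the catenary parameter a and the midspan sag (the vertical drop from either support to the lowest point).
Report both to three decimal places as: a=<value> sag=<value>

a=89.838 sag=60.762

seed: a₀ = √(S³/(24(L−S))) = √(198.693³/(24·43.046)) = 87.136845
iter 1: u=1.140120  f(a)=+2.886e+00  f'(a)=-1.123e+00  a ← 87.136845 − (+2.886e+00/-1.123e+00) = 89.707688
iter 2: u=1.107447  f(a)=+1.326e-01  f'(a)=-1.022e+00  a ← 89.707688 − (+1.326e-01/-1.022e+00) = 89.837539
iter 3: u=1.105846  f(a)=+3.101e-04  f'(a)=-1.017e+00  a ← 89.837539 − (+3.101e-04/-1.017e+00) = 89.837844
iter 4: u=1.105842  f(a)=+1.704e-09  f'(a)=-1.017e+00  a ← 89.837844 − (+1.704e-09/-1.017e+00) = 89.837844
iter 5: u=1.105842  f(a)=-2.842e-14  f'(a)=-1.017e+00  a ← 89.837844 − (-2.842e-14/-1.017e+00) = 89.837844
converged: |Δa| < 1e-12 after 5 iterations
sag = a·(cosh(S/(2a)) − 1) = 89.837844·(cosh(1.105842) − 1) = 60.761871
T_max/T_min = cosh(S/(2a)) = 1.676351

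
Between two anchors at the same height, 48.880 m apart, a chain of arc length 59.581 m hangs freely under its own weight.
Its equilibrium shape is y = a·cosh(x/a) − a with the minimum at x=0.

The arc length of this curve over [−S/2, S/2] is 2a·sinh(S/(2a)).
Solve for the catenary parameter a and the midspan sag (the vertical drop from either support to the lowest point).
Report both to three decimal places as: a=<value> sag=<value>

a=21.992 sag=15.037

seed: a₀ = √(S³/(24(L−S))) = √(48.880³/(24·10.701)) = 21.324507
iter 1: u=1.146099  f(a)=+7.252e-01  f'(a)=-1.142e+00  a ← 21.324507 − (+7.252e-01/-1.142e+00) = 21.959640
iter 2: u=1.112951  f(a)=+3.366e-02  f'(a)=-1.038e+00  a ← 21.959640 − (+3.366e-02/-1.038e+00) = 21.992068
iter 3: u=1.111310  f(a)=+8.034e-05  f'(a)=-1.033e+00  a ← 21.992068 − (+8.034e-05/-1.033e+00) = 21.992146
iter 4: u=1.111306  f(a)=+4.600e-10  f'(a)=-1.033e+00  a ← 21.992146 − (+4.600e-10/-1.033e+00) = 21.992146
iter 5: u=1.111306  f(a)=-1.421e-14  f'(a)=-1.033e+00  a ← 21.992146 − (-1.421e-14/-1.033e+00) = 21.992146
converged: |Δa| < 1e-12 after 5 iterations
sag = a·(cosh(S/(2a)) − 1) = 21.992146·(cosh(1.111306) − 1) = 15.036605
T_max/T_min = cosh(S/(2a)) = 1.683726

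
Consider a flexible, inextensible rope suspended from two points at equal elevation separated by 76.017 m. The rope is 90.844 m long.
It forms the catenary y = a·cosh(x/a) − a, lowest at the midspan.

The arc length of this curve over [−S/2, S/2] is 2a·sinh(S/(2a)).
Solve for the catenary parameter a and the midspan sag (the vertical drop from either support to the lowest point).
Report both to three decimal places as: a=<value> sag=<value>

seed: a₀ = √(S³/(24(L−S))) = √(76.017³/(24·14.827)) = 35.134504
iter 1: u=1.081800  f(a)=+8.922e-01  f'(a)=-9.470e-01  a ← 35.134504 − (+8.922e-01/-9.470e-01) = 36.076595
iter 2: u=1.053550  f(a)=+3.714e-02  f'(a)=-8.696e-01  a ← 36.076595 − (+3.714e-02/-8.696e-01) = 36.119306
iter 3: u=1.052304  f(a)=+7.057e-05  f'(a)=-8.663e-01  a ← 36.119306 − (+7.057e-05/-8.663e-01) = 36.119388
iter 4: u=1.052302  f(a)=+2.559e-10  f'(a)=-8.663e-01  a ← 36.119388 − (+2.559e-10/-8.663e-01) = 36.119388
iter 5: u=1.052302  f(a)=-1.421e-14  f'(a)=-8.663e-01  a ← 36.119388 − (-1.421e-14/-8.663e-01) = 36.119388
converged: |Δa| < 1e-12 after 5 iterations
sag = a·(cosh(S/(2a)) − 1) = 36.119388·(cosh(1.052302) − 1) = 21.913088
T_max/T_min = cosh(S/(2a)) = 1.606685

a=36.119 sag=21.913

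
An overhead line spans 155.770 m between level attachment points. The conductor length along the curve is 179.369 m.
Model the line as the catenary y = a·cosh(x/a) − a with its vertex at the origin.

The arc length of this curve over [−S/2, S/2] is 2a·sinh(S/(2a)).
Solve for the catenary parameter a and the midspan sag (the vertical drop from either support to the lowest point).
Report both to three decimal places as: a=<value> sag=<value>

seed: a₀ = √(S³/(24(L−S))) = √(155.770³/(24·23.599)) = 81.690830
iter 1: u=0.953412  f(a)=+1.096e+00  f'(a)=-6.320e-01  a ← 81.690830 − (+1.096e+00/-6.320e-01) = 83.425084
iter 2: u=0.933592  f(a)=+3.588e-02  f'(a)=-5.913e-01  a ← 83.425084 − (+3.588e-02/-5.913e-01) = 83.485762
iter 3: u=0.932914  f(a)=+4.132e-05  f'(a)=-5.899e-01  a ← 83.485762 − (+4.132e-05/-5.899e-01) = 83.485832
iter 4: u=0.932913  f(a)=+5.494e-11  f'(a)=-5.899e-01  a ← 83.485832 − (+5.494e-11/-5.899e-01) = 83.485832
iter 5: u=0.932913  f(a)=+0.000e+00  f'(a)=-5.899e-01  a ← 83.485832 − (+0.000e+00/-5.899e-01) = 83.485832
converged: |Δa| < 1e-12 after 5 iterations
sag = a·(cosh(S/(2a)) − 1) = 83.485832·(cosh(0.932913) − 1) = 39.042506
T_max/T_min = cosh(S/(2a)) = 1.467654

a=83.486 sag=39.043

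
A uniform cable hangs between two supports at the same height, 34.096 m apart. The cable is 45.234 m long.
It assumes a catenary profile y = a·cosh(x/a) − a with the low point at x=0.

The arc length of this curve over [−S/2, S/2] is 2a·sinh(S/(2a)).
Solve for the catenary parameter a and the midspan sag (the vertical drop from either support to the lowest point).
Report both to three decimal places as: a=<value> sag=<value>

a=12.734 sag=13.221

seed: a₀ = √(S³/(24(L−S))) = √(34.096³/(24·11.138)) = 12.177157
iter 1: u=1.399998  f(a)=+1.144e+00  f'(a)=-2.214e+00  a ← 12.177157 − (+1.144e+00/-2.214e+00) = 12.693833
iter 2: u=1.343014  f(a)=+7.683e-02  f'(a)=-1.926e+00  a ← 12.693833 − (+7.683e-02/-1.926e+00) = 12.733733
iter 3: u=1.338806  f(a)=+4.018e-04  f'(a)=-1.906e+00  a ← 12.733733 − (+4.018e-04/-1.906e+00) = 12.733944
iter 4: u=1.338784  f(a)=+1.112e-08  f'(a)=-1.905e+00  a ← 12.733944 − (+1.112e-08/-1.905e+00) = 12.733944
iter 5: u=1.338784  f(a)=-7.105e-15  f'(a)=-1.905e+00  a ← 12.733944 − (-7.105e-15/-1.905e+00) = 12.733944
converged: |Δa| < 1e-12 after 5 iterations
sag = a·(cosh(S/(2a)) − 1) = 12.733944·(cosh(1.338784) − 1) = 13.221441
T_max/T_min = cosh(S/(2a)) = 2.038283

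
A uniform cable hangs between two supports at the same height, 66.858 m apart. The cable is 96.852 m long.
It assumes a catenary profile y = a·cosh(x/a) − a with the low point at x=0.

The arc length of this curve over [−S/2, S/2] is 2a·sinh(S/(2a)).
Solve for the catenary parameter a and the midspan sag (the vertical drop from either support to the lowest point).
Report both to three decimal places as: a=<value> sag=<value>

seed: a₀ = √(S³/(24(L−S))) = √(66.858³/(24·29.994)) = 20.375452
iter 1: u=1.640651  f(a)=+4.305e+00  f'(a)=-3.817e+00  a ← 20.375452 − (+4.305e+00/-3.817e+00) = 21.503497
iter 2: u=1.554584  f(a)=+3.834e-01  f'(a)=-3.165e+00  a ← 21.503497 − (+3.834e-01/-3.165e+00) = 21.624651
iter 3: u=1.545875  f(a)=+3.697e-03  f'(a)=-3.104e+00  a ← 21.624651 − (+3.697e-03/-3.104e+00) = 21.625842
iter 4: u=1.545790  f(a)=+3.511e-07  f'(a)=-3.103e+00  a ← 21.625842 − (+3.511e-07/-3.103e+00) = 21.625842
iter 5: u=1.545790  f(a)=-1.421e-14  f'(a)=-3.103e+00  a ← 21.625842 − (-1.421e-14/-3.103e+00) = 21.625842
converged: |Δa| < 1e-12 after 5 iterations
sag = a·(cosh(S/(2a)) − 1) = 21.625842·(cosh(1.545790) − 1) = 31.409566
T_max/T_min = cosh(S/(2a)) = 2.452409

a=21.626 sag=31.410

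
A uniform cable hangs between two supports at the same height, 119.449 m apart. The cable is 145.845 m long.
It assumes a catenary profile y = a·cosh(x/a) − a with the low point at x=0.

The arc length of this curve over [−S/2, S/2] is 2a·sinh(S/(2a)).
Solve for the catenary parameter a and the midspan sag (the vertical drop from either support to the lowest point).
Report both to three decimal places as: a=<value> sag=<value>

seed: a₀ = √(S³/(24(L−S))) = √(119.449³/(24·26.396)) = 51.867952
iter 1: u=1.151472  f(a)=+1.806e+00  f'(a)=-1.159e+00  a ← 51.867952 − (+1.806e+00/-1.159e+00) = 53.425921
iter 2: u=1.117894  f(a)=+8.457e-02  f'(a)=-1.053e+00  a ← 53.425921 − (+8.457e-02/-1.053e+00) = 53.506235
iter 3: u=1.116216  f(a)=+2.056e-04  f'(a)=-1.048e+00  a ← 53.506235 − (+2.056e-04/-1.048e+00) = 53.506431
iter 4: u=1.116212  f(a)=+1.222e-09  f'(a)=-1.048e+00  a ← 53.506431 − (+1.222e-09/-1.048e+00) = 53.506431
iter 5: u=1.116212  f(a)=+0.000e+00  f'(a)=-1.048e+00  a ← 53.506431 − (+0.000e+00/-1.048e+00) = 53.506431
converged: |Δa| < 1e-12 after 5 iterations
sag = a·(cosh(S/(2a)) − 1) = 53.506431·(cosh(1.116212) − 1) = 36.940399
T_max/T_min = cosh(S/(2a)) = 1.690392

a=53.506 sag=36.940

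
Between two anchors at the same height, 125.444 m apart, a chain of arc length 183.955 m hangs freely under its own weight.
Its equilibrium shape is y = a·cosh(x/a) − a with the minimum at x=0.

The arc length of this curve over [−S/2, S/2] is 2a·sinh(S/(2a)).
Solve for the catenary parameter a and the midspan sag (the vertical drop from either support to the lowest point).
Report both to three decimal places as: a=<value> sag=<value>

a=39.877 sag=60.373

seed: a₀ = √(S³/(24(L−S))) = √(125.444³/(24·58.511)) = 37.493023
iter 1: u=1.672898  f(a)=+8.755e+00  f'(a)=-4.087e+00  a ← 37.493023 − (+8.755e+00/-4.087e+00) = 39.635305
iter 2: u=1.582478  f(a)=+8.064e-01  f'(a)=-3.366e+00  a ← 39.635305 − (+8.064e-01/-3.366e+00) = 39.874913
iter 3: u=1.572969  f(a)=+8.375e-03  f'(a)=-3.296e+00  a ← 39.874913 − (+8.375e-03/-3.296e+00) = 39.877454
iter 4: u=1.572869  f(a)=+9.241e-07  f'(a)=-3.295e+00  a ← 39.877454 − (+9.241e-07/-3.295e+00) = 39.877455
iter 5: u=1.572869  f(a)=+0.000e+00  f'(a)=-3.295e+00  a ← 39.877455 − (+0.000e+00/-3.295e+00) = 39.877455
converged: |Δa| < 1e-12 after 5 iterations
sag = a·(cosh(S/(2a)) − 1) = 39.877455·(cosh(1.572869) − 1) = 60.372592
T_max/T_min = cosh(S/(2a)) = 2.513953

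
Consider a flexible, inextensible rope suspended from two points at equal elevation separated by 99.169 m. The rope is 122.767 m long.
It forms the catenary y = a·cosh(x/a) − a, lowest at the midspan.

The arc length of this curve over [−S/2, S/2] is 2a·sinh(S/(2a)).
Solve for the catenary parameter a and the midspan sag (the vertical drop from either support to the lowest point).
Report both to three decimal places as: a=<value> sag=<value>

seed: a₀ = √(S³/(24(L−S))) = √(99.169³/(24·23.598)) = 41.497380
iter 1: u=1.194883  f(a)=+1.743e+00  f'(a)=-1.308e+00  a ← 41.497380 − (+1.743e+00/-1.308e+00) = 42.829746
iter 2: u=1.157712  f(a)=+8.747e-02  f'(a)=-1.180e+00  a ← 42.829746 − (+8.747e-02/-1.180e+00) = 42.903877
iter 3: u=1.155711  f(a)=+2.460e-04  f'(a)=-1.173e+00  a ← 42.903877 − (+2.460e-04/-1.173e+00) = 42.904086
iter 4: u=1.155706  f(a)=+1.958e-09  f'(a)=-1.173e+00  a ← 42.904086 − (+1.958e-09/-1.173e+00) = 42.904086
iter 5: u=1.155706  f(a)=-1.421e-14  f'(a)=-1.173e+00  a ← 42.904086 − (-1.421e-14/-1.173e+00) = 42.904086
converged: |Δa| < 1e-12 after 5 iterations
sag = a·(cosh(S/(2a)) − 1) = 42.904086·(cosh(1.155706) − 1) = 31.987133
T_max/T_min = cosh(S/(2a)) = 1.745550

a=42.904 sag=31.987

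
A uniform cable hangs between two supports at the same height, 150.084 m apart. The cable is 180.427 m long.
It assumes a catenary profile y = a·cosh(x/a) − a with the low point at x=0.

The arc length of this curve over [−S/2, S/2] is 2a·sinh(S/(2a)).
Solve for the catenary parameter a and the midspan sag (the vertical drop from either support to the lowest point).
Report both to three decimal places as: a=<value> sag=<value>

seed: a₀ = √(S³/(24(L−S))) = √(150.084³/(24·30.343)) = 68.134444
iter 1: u=1.101381  f(a)=+1.894e+00  f'(a)=-1.004e+00  a ← 68.134444 − (+1.894e+00/-1.004e+00) = 70.022240
iter 2: u=1.071688  f(a)=+8.159e-02  f'(a)=-9.188e-01  a ← 70.022240 − (+8.159e-02/-9.188e-01) = 70.111041
iter 3: u=1.070331  f(a)=+1.664e-04  f'(a)=-9.150e-01  a ← 70.111041 − (+1.664e-04/-9.150e-01) = 70.111223
iter 4: u=1.070328  f(a)=+6.954e-10  f'(a)=-9.150e-01  a ← 70.111223 − (+6.954e-10/-9.150e-01) = 70.111223
iter 5: u=1.070328  f(a)=+2.842e-14  f'(a)=-9.150e-01  a ← 70.111223 − (+2.842e-14/-9.150e-01) = 70.111223
converged: |Δa| < 1e-12 after 5 iterations
sag = a·(cosh(S/(2a)) − 1) = 70.111223·(cosh(1.070328) − 1) = 44.143139
T_max/T_min = cosh(S/(2a)) = 1.629616

a=70.111 sag=44.143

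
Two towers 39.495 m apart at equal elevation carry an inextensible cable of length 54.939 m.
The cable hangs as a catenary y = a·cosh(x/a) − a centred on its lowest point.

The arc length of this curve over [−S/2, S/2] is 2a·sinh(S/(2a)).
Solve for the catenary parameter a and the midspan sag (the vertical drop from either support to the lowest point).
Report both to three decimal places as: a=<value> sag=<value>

a=13.589 sag=17.058

seed: a₀ = √(S³/(24(L−S))) = √(39.495³/(24·15.444)) = 12.892219
iter 1: u=1.531738  f(a)=+1.916e+00  f'(a)=-3.007e+00  a ← 12.892219 − (+1.916e+00/-3.007e+00) = 13.529468
iter 2: u=1.459592  f(a)=+1.512e-01  f'(a)=-2.550e+00  a ← 13.529468 − (+1.512e-01/-2.550e+00) = 13.588790
iter 3: u=1.453220  f(a)=+1.121e-03  f'(a)=-2.512e+00  a ← 13.588790 − (+1.121e-03/-2.512e+00) = 13.589236
iter 4: u=1.453172  f(a)=+6.252e-08  f'(a)=-2.512e+00  a ← 13.589236 − (+6.252e-08/-2.512e+00) = 13.589236
iter 5: u=1.453172  f(a)=-7.105e-15  f'(a)=-2.512e+00  a ← 13.589236 − (-7.105e-15/-2.512e+00) = 13.589236
converged: |Δa| < 1e-12 after 5 iterations
sag = a·(cosh(S/(2a)) − 1) = 13.589236·(cosh(1.453172) − 1) = 17.057799
T_max/T_min = cosh(S/(2a)) = 2.255243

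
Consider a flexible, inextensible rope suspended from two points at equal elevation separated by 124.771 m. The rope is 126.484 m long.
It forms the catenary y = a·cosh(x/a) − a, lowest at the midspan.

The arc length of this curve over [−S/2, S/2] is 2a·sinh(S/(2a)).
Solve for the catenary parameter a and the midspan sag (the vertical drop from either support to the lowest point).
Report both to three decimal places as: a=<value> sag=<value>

a=217.809 sag=8.996

seed: a₀ = √(S³/(24(L−S))) = √(124.771³/(24·1.713)) = 217.363281
iter 1: u=0.287010  f(a)=+7.069e-03  f'(a)=-1.589e-02  a ← 217.363281 − (+7.069e-03/-1.589e-02) = 217.808117
iter 2: u=0.286424  f(a)=+2.176e-05  f'(a)=-1.579e-02  a ← 217.808117 − (+2.176e-05/-1.579e-02) = 217.809495
iter 3: u=0.286422  f(a)=+2.076e-10  f'(a)=-1.579e-02  a ← 217.809495 − (+2.076e-10/-1.579e-02) = 217.809495
iter 4: u=0.286422  f(a)=+1.421e-14  f'(a)=-1.579e-02  a ← 217.809495 − (+1.421e-14/-1.579e-02) = 217.809495
converged: |Δa| < 1e-12 after 4 iterations
sag = a·(cosh(S/(2a)) − 1) = 217.809495·(cosh(0.286422) − 1) = 8.995546
T_max/T_min = cosh(S/(2a)) = 1.041300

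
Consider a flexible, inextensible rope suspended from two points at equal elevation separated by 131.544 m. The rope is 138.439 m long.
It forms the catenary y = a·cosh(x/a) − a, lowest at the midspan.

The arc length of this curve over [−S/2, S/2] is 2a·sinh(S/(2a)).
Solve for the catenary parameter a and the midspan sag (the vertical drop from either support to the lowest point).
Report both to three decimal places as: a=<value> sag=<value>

a=118.194 sag=18.777

seed: a₀ = √(S³/(24(L−S))) = √(131.544³/(24·6.895)) = 117.282661
iter 1: u=0.560799  f(a)=+1.092e-01  f'(a)=-1.213e-01  a ← 117.282661 − (+1.092e-01/-1.213e-01) = 118.183080
iter 2: u=0.556526  f(a)=+1.271e-03  f'(a)=-1.185e-01  a ← 118.183080 − (+1.271e-03/-1.185e-01) = 118.193803
iter 3: u=0.556476  f(a)=+1.765e-07  f'(a)=-1.185e-01  a ← 118.193803 − (+1.765e-07/-1.185e-01) = 118.193804
iter 4: u=0.556476  f(a)=+2.842e-14  f'(a)=-1.185e-01  a ← 118.193804 − (+2.842e-14/-1.185e-01) = 118.193804
converged: |Δa| < 1e-12 after 4 iterations
sag = a·(cosh(S/(2a)) − 1) = 118.193804·(cosh(0.556476) − 1) = 18.777414
T_max/T_min = cosh(S/(2a)) = 1.158870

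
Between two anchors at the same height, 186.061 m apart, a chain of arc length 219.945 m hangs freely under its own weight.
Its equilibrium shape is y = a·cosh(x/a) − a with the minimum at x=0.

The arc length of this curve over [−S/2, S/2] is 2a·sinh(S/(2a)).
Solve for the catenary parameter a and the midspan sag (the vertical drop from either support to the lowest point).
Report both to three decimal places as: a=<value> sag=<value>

seed: a₀ = √(S³/(24(L−S))) = √(186.061³/(24·33.884)) = 88.997963
iter 1: u=1.045310  f(a)=+1.900e+00  f'(a)=-8.480e-01  a ← 88.997963 − (+1.900e+00/-8.480e-01) = 91.238732
iter 2: u=1.019638  f(a)=+7.413e-02  f'(a)=-7.830e-01  a ← 91.238732 − (+7.413e-02/-7.830e-01) = 91.333406
iter 3: u=1.018581  f(a)=+1.230e-04  f'(a)=-7.804e-01  a ← 91.333406 − (+1.230e-04/-7.804e-01) = 91.333563
iter 4: u=1.018580  f(a)=+3.396e-10  f'(a)=-7.804e-01  a ← 91.333563 − (+3.396e-10/-7.804e-01) = 91.333563
iter 5: u=1.018580  f(a)=-2.842e-14  f'(a)=-7.804e-01  a ← 91.333563 − (-2.842e-14/-7.804e-01) = 91.333563
converged: |Δa| < 1e-12 after 5 iterations
sag = a·(cosh(S/(2a)) − 1) = 91.333563·(cosh(1.018580) − 1) = 51.620172
T_max/T_min = cosh(S/(2a)) = 1.565183

a=91.334 sag=51.620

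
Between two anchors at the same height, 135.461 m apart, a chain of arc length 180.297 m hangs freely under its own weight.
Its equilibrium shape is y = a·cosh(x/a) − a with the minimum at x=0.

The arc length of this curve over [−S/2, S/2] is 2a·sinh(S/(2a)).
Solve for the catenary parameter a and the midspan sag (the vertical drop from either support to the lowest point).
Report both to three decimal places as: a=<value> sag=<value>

a=50.287 sag=52.939

seed: a₀ = √(S³/(24(L−S))) = √(135.461³/(24·44.836)) = 48.062058
iter 1: u=1.409230  f(a)=+4.668e+00  f'(a)=-2.264e+00  a ← 48.062058 − (+4.668e+00/-2.264e+00) = 50.124519
iter 2: u=1.351245  f(a)=+3.173e-01  f'(a)=-1.965e+00  a ← 50.124519 − (+3.173e-01/-1.965e+00) = 50.285976
iter 3: u=1.346906  f(a)=+1.703e-03  f'(a)=-1.944e+00  a ← 50.285976 − (+1.703e-03/-1.944e+00) = 50.286852
iter 4: u=1.346883  f(a)=+4.959e-08  f'(a)=-1.944e+00  a ← 50.286852 − (+4.959e-08/-1.944e+00) = 50.286852
iter 5: u=1.346883  f(a)=-2.842e-14  f'(a)=-1.944e+00  a ← 50.286852 − (-2.842e-14/-1.944e+00) = 50.286852
converged: |Δa| < 1e-12 after 5 iterations
sag = a·(cosh(S/(2a)) − 1) = 50.286852·(cosh(1.346883) − 1) = 52.938724
T_max/T_min = cosh(S/(2a)) = 2.052735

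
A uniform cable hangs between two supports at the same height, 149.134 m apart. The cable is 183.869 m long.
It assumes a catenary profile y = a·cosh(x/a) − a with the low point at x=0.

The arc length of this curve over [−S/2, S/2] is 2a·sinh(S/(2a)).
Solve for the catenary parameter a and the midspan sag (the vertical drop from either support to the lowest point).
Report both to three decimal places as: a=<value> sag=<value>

seed: a₀ = √(S³/(24(L−S))) = √(149.134³/(24·34.735)) = 63.077682
iter 1: u=1.182146  f(a)=+2.509e+00  f'(a)=-1.263e+00  a ← 63.077682 − (+2.509e+00/-1.263e+00) = 65.064327
iter 2: u=1.146050  f(a)=+1.234e-01  f'(a)=-1.142e+00  a ← 65.064327 − (+1.234e-01/-1.142e+00) = 65.172443
iter 3: u=1.144149  f(a)=+3.328e-04  f'(a)=-1.135e+00  a ← 65.172443 − (+3.328e-04/-1.135e+00) = 65.172736
iter 4: u=1.144144  f(a)=+2.434e-09  f'(a)=-1.135e+00  a ← 65.172736 − (+2.434e-09/-1.135e+00) = 65.172736
iter 5: u=1.144144  f(a)=-2.842e-14  f'(a)=-1.135e+00  a ← 65.172736 − (-2.842e-14/-1.135e+00) = 65.172736
converged: |Δa| < 1e-12 after 5 iterations
sag = a·(cosh(S/(2a)) − 1) = 65.172736·(cosh(1.144144) − 1) = 47.519046
T_max/T_min = cosh(S/(2a)) = 1.729125

a=65.173 sag=47.519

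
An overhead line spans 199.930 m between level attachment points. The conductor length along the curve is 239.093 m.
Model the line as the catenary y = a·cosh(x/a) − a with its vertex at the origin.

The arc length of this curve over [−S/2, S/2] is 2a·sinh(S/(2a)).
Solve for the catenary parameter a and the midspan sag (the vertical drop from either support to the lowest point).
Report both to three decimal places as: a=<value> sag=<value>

seed: a₀ = √(S³/(24(L−S))) = √(199.930³/(24·39.163)) = 92.209008
iter 1: u=1.084113  f(a)=+2.367e+00  f'(a)=-9.536e-01  a ← 92.209008 − (+2.367e+00/-9.536e-01) = 94.691166
iter 2: u=1.055695  f(a)=+9.894e-02  f'(a)=-8.753e-01  a ← 94.691166 − (+9.894e-02/-8.753e-01) = 94.804193
iter 3: u=1.054436  f(a)=+1.896e-04  f'(a)=-8.720e-01  a ← 94.804193 − (+1.896e-04/-8.720e-01) = 94.804411
iter 4: u=1.054434  f(a)=+6.990e-10  f'(a)=-8.720e-01  a ← 94.804411 − (+6.990e-10/-8.720e-01) = 94.804411
iter 5: u=1.054434  f(a)=-2.842e-14  f'(a)=-8.720e-01  a ← 94.804411 − (-2.842e-14/-8.720e-01) = 94.804411
converged: |Δa| < 1e-12 after 5 iterations
sag = a·(cosh(S/(2a)) − 1) = 94.804411·(cosh(1.054434) − 1) = 57.770954
T_max/T_min = cosh(S/(2a)) = 1.609370

a=94.804 sag=57.771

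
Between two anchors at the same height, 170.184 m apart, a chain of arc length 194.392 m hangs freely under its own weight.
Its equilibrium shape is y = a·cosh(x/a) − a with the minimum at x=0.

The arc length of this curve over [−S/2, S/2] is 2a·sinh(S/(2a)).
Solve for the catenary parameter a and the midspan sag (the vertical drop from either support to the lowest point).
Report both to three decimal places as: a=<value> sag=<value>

seed: a₀ = √(S³/(24(L−S))) = √(170.184³/(24·24.208)) = 92.107080
iter 1: u=0.923838  f(a)=+1.054e+00  f'(a)=-5.719e-01  a ← 92.107080 − (+1.054e+00/-5.719e-01) = 93.950564
iter 2: u=0.905710  f(a)=+3.248e-02  f'(a)=-5.371e-01  a ← 93.950564 − (+3.248e-02/-5.371e-01) = 94.011038
iter 3: u=0.905128  f(a)=+3.301e-05  f'(a)=-5.361e-01  a ← 94.011038 − (+3.301e-05/-5.361e-01) = 94.011100
iter 4: u=0.905127  f(a)=+3.416e-11  f'(a)=-5.361e-01  a ← 94.011100 − (+3.416e-11/-5.361e-01) = 94.011100
converged: |Δa| < 1e-12 after 4 iterations
sag = a·(cosh(S/(2a)) − 1) = 94.011100·(cosh(0.905127) − 1) = 41.211492
T_max/T_min = cosh(S/(2a)) = 1.438368

a=94.011 sag=41.211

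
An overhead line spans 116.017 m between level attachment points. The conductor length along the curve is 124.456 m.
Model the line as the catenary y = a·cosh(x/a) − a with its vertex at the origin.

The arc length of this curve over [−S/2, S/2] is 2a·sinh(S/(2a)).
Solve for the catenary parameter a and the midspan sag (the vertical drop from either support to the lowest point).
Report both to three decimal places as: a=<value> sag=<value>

a=88.750 sag=19.642

seed: a₀ = √(S³/(24(L−S))) = √(116.017³/(24·8.439)) = 87.807443
iter 1: u=0.660633  f(a)=+1.861e-01  f'(a)=-2.007e-01  a ← 87.807443 − (+1.861e-01/-2.007e-01) = 88.734425
iter 2: u=0.653732  f(a)=+2.988e-03  f'(a)=-1.943e-01  a ← 88.734425 − (+2.988e-03/-1.943e-01) = 88.749799
iter 3: u=0.653618  f(a)=+7.982e-07  f'(a)=-1.942e-01  a ← 88.749799 − (+7.982e-07/-1.942e-01) = 88.749804
iter 4: u=0.653618  f(a)=+2.842e-14  f'(a)=-1.942e-01  a ← 88.749804 − (+2.842e-14/-1.942e-01) = 88.749804
converged: |Δa| < 1e-12 after 4 iterations
sag = a·(cosh(S/(2a)) − 1) = 88.749804·(cosh(0.653618) − 1) = 19.642316
T_max/T_min = cosh(S/(2a)) = 1.221322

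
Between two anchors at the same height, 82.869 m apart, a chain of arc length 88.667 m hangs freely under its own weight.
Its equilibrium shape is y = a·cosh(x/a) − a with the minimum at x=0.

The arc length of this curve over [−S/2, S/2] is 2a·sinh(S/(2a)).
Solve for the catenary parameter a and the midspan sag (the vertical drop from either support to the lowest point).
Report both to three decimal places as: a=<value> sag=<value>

a=64.611 sag=13.747

seed: a₀ = √(S³/(24(L−S))) = √(82.869³/(24·5.798)) = 63.950423
iter 1: u=0.647916  f(a)=+1.229e-01  f'(a)=-1.891e-01  a ← 63.950423 − (+1.229e-01/-1.891e-01) = 64.600615
iter 2: u=0.641395  f(a)=+1.900e-03  f'(a)=-1.833e-01  a ← 64.600615 − (+1.900e-03/-1.833e-01) = 64.610982
iter 3: u=0.641292  f(a)=+4.696e-07  f'(a)=-1.832e-01  a ← 64.610982 − (+4.696e-07/-1.832e-01) = 64.610985
iter 4: u=0.641292  f(a)=+1.421e-14  f'(a)=-1.832e-01  a ← 64.610985 − (+1.421e-14/-1.832e-01) = 64.610985
converged: |Δa| < 1e-12 after 4 iterations
sag = a·(cosh(S/(2a)) − 1) = 64.610985·(cosh(0.641292) − 1) = 13.747413
T_max/T_min = cosh(S/(2a)) = 1.212772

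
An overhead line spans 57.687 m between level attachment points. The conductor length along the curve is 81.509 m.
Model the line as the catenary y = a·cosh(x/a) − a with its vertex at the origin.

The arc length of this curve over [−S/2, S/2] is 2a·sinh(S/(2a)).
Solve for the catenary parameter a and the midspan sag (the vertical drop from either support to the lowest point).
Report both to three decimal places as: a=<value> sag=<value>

seed: a₀ = √(S³/(24(L−S))) = √(57.687³/(24·23.822)) = 18.324081
iter 1: u=1.574076  f(a)=+3.131e+00  f'(a)=-3.304e+00  a ← 18.324081 − (+3.131e+00/-3.304e+00) = 19.271853
iter 2: u=1.496665  f(a)=+2.594e-01  f'(a)=-2.777e+00  a ← 19.271853 − (+2.594e-01/-2.777e+00) = 19.365232
iter 3: u=1.489448  f(a)=+2.134e-03  f'(a)=-2.732e+00  a ← 19.365232 − (+2.134e-03/-2.732e+00) = 19.366013
iter 4: u=1.489388  f(a)=+1.471e-07  f'(a)=-2.732e+00  a ← 19.366013 − (+1.471e-07/-2.732e+00) = 19.366013
iter 5: u=1.489388  f(a)=+0.000e+00  f'(a)=-2.732e+00  a ← 19.366013 − (+0.000e+00/-2.732e+00) = 19.366013
converged: |Δa| < 1e-12 after 5 iterations
sag = a·(cosh(S/(2a)) − 1) = 19.366013·(cosh(1.489388) − 1) = 25.755730
T_max/T_min = cosh(S/(2a)) = 2.329945

a=19.366 sag=25.756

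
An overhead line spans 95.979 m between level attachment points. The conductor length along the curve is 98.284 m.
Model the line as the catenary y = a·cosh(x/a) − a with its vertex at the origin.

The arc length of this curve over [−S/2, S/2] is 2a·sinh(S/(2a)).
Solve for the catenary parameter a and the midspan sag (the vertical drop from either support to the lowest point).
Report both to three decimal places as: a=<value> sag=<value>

seed: a₀ = √(S³/(24(L−S))) = √(95.979³/(24·2.305)) = 126.422171
iter 1: u=0.379597  f(a)=+1.666e-02  f'(a)=-3.699e-02  a ← 126.422171 − (+1.666e-02/-3.699e-02) = 126.872630
iter 2: u=0.378249  f(a)=+8.949e-05  f'(a)=-3.660e-02  a ← 126.872630 − (+8.949e-05/-3.660e-02) = 126.875075
iter 3: u=0.378242  f(a)=+2.611e-09  f'(a)=-3.659e-02  a ← 126.875075 − (+2.611e-09/-3.659e-02) = 126.875075
iter 4: u=0.378242  f(a)=+0.000e+00  f'(a)=-3.659e-02  a ← 126.875075 − (+0.000e+00/-3.659e-02) = 126.875075
converged: |Δa| < 1e-12 after 4 iterations
sag = a·(cosh(S/(2a)) − 1) = 126.875075·(cosh(0.378242) − 1) = 9.184547
T_max/T_min = cosh(S/(2a)) = 1.072390

a=126.875 sag=9.185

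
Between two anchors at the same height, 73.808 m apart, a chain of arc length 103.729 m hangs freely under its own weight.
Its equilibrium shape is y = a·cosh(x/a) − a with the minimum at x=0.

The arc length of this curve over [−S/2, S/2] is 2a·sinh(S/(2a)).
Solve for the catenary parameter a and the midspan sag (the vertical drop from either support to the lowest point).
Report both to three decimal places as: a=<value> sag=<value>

a=24.985 sag=32.584

seed: a₀ = √(S³/(24(L−S))) = √(73.808³/(24·29.921)) = 23.662547
iter 1: u=1.559595  f(a)=+3.857e+00  f'(a)=-3.200e+00  a ← 23.662547 − (+3.857e+00/-3.200e+00) = 24.867826
iter 2: u=1.484006  f(a)=+3.143e-01  f'(a)=-2.698e+00  a ← 24.867826 − (+3.143e-01/-2.698e+00) = 24.984314
iter 3: u=1.477087  f(a)=+2.496e-03  f'(a)=-2.655e+00  a ← 24.984314 − (+2.496e-03/-2.655e+00) = 24.985254
iter 4: u=1.477031  f(a)=+1.601e-07  f'(a)=-2.655e+00  a ← 24.985254 − (+1.601e-07/-2.655e+00) = 24.985254
iter 5: u=1.477031  f(a)=+2.842e-14  f'(a)=-2.655e+00  a ← 24.985254 − (+2.842e-14/-2.655e+00) = 24.985254
converged: |Δa| < 1e-12 after 5 iterations
sag = a·(cosh(S/(2a)) − 1) = 24.985254·(cosh(1.477031) − 1) = 32.583742
T_max/T_min = cosh(S/(2a)) = 2.304119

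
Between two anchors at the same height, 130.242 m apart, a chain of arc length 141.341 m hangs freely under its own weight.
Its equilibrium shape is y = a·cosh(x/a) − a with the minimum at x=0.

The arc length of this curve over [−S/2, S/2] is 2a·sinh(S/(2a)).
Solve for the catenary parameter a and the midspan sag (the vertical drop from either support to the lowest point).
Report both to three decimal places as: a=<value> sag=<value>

a=92.213 sag=23.966

seed: a₀ = √(S³/(24(L−S))) = √(130.242³/(24·11.099)) = 91.070776
iter 1: u=0.715059  f(a)=+2.872e-01  f'(a)=-2.564e-01  a ← 91.070776 − (+2.872e-01/-2.564e-01) = 92.190857
iter 2: u=0.706372  f(a)=+5.385e-03  f'(a)=-2.469e-01  a ← 92.190857 − (+5.385e-03/-2.469e-01) = 92.212667
iter 3: u=0.706204  f(a)=+1.973e-06  f'(a)=-2.467e-01  a ← 92.212667 − (+1.973e-06/-2.467e-01) = 92.212675
iter 4: u=0.706204  f(a)=+2.558e-13  f'(a)=-2.467e-01  a ← 92.212675 − (+2.558e-13/-2.467e-01) = 92.212675
converged: |Δa| < 1e-12 after 4 iterations
sag = a·(cosh(S/(2a)) − 1) = 92.212675·(cosh(0.706204) − 1) = 23.966054
T_max/T_min = cosh(S/(2a)) = 1.259900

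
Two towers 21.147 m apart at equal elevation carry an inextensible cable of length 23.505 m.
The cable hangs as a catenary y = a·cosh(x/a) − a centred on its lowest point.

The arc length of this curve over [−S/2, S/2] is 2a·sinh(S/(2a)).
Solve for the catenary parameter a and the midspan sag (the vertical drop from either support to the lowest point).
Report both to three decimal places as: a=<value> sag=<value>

a=13.138 sag=4.490

seed: a₀ = √(S³/(24(L−S))) = √(21.147³/(24·2.358)) = 12.926937
iter 1: u=0.817943  f(a)=+8.015e-02  f'(a)=-3.898e-01  a ← 12.926937 − (+8.015e-02/-3.898e-01) = 13.132538
iter 2: u=0.805138  f(a)=+1.952e-03  f'(a)=-3.710e-01  a ← 13.132538 − (+1.952e-03/-3.710e-01) = 13.137799
iter 3: u=0.804815  f(a)=+1.222e-06  f'(a)=-3.706e-01  a ← 13.137799 − (+1.222e-06/-3.706e-01) = 13.137803
iter 4: u=0.804815  f(a)=+4.832e-13  f'(a)=-3.706e-01  a ← 13.137803 − (+4.832e-13/-3.706e-01) = 13.137803
converged: |Δa| < 1e-12 after 4 iterations
sag = a·(cosh(S/(2a)) − 1) = 13.137803·(cosh(0.804815) − 1) = 4.489537
T_max/T_min = cosh(S/(2a)) = 1.341727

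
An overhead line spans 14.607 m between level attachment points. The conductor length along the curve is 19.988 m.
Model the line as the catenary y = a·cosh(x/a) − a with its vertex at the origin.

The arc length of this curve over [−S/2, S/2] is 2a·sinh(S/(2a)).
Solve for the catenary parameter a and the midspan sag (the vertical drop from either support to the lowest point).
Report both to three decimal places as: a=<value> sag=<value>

seed: a₀ = √(S³/(24(L−S))) = √(14.607³/(24·5.381)) = 4.912521
iter 1: u=1.486711  f(a)=+6.270e-01  f'(a)=-2.715e+00  a ← 4.912521 − (+6.270e-01/-2.715e+00) = 5.143465
iter 2: u=1.419957  f(a)=+4.692e-02  f'(a)=-2.322e+00  a ← 5.143465 − (+4.692e-02/-2.322e+00) = 5.163670
iter 3: u=1.414401  f(a)=+3.098e-04  f'(a)=-2.292e+00  a ← 5.163670 − (+3.098e-04/-2.292e+00) = 5.163805
iter 4: u=1.414364  f(a)=+1.370e-08  f'(a)=-2.292e+00  a ← 5.163805 − (+1.370e-08/-2.292e+00) = 5.163805
iter 5: u=1.414364  f(a)=+0.000e+00  f'(a)=-2.292e+00  a ← 5.163805 − (+0.000e+00/-2.292e+00) = 5.163805
converged: |Δa| < 1e-12 after 5 iterations
sag = a·(cosh(S/(2a)) − 1) = 5.163805·(cosh(1.414364) − 1) = 6.085413
T_max/T_min = cosh(S/(2a)) = 2.178475

a=5.164 sag=6.085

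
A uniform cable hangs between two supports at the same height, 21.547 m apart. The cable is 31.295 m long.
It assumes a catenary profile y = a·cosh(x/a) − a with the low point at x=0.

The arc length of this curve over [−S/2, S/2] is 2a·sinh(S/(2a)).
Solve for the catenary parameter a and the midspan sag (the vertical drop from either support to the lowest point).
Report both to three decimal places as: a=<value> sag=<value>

a=6.943 sag=10.175

seed: a₀ = √(S³/(24(L−S))) = √(21.547³/(24·9.748)) = 6.539083
iter 1: u=1.647555  f(a)=+1.412e+00  f'(a)=-3.873e+00  a ← 6.539083 − (+1.412e+00/-3.873e+00) = 6.903587
iter 2: u=1.560566  f(a)=+1.266e-01  f'(a)=-3.207e+00  a ← 6.903587 − (+1.266e-01/-3.207e+00) = 6.943080
iter 3: u=1.551689  f(a)=+1.241e-03  f'(a)=-3.144e+00  a ← 6.943080 − (+1.241e-03/-3.144e+00) = 6.943474
iter 4: u=1.551601  f(a)=+1.217e-07  f'(a)=-3.144e+00  a ← 6.943474 − (+1.217e-07/-3.144e+00) = 6.943474
iter 5: u=1.551601  f(a)=+7.105e-15  f'(a)=-3.144e+00  a ← 6.943474 − (+7.105e-15/-3.144e+00) = 6.943474
converged: |Δa| < 1e-12 after 5 iterations
sag = a·(cosh(S/(2a)) − 1) = 6.943474·(cosh(1.551601) − 1) = 10.175407
T_max/T_min = cosh(S/(2a)) = 2.465463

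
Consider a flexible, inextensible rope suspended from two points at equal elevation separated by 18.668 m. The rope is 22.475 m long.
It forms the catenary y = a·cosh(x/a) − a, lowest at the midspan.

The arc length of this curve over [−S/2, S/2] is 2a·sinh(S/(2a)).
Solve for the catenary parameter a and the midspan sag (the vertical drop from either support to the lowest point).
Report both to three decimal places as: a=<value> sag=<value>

a=8.685 sag=5.517

seed: a₀ = √(S³/(24(L−S))) = √(18.668³/(24·3.807)) = 8.438196
iter 1: u=1.106161  f(a)=+2.398e-01  f'(a)=-1.018e+00  a ← 8.438196 − (+2.398e-01/-1.018e+00) = 8.673845
iter 2: u=1.076109  f(a)=+1.041e-02  f'(a)=-9.310e-01  a ← 8.673845 − (+1.041e-02/-9.310e-01) = 8.685029
iter 3: u=1.074723  f(a)=+2.160e-05  f'(a)=-9.272e-01  a ← 8.685029 − (+2.160e-05/-9.272e-01) = 8.685053
iter 4: u=1.074720  f(a)=+9.343e-11  f'(a)=-9.272e-01  a ← 8.685053 − (+9.343e-11/-9.272e-01) = 8.685053
iter 5: u=1.074720  f(a)=+0.000e+00  f'(a)=-9.272e-01  a ← 8.685053 − (+0.000e+00/-9.272e-01) = 8.685053
converged: |Δa| < 1e-12 after 5 iterations
sag = a·(cosh(S/(2a)) − 1) = 8.685053·(cosh(1.074720) − 1) = 5.517466
T_max/T_min = cosh(S/(2a)) = 1.635283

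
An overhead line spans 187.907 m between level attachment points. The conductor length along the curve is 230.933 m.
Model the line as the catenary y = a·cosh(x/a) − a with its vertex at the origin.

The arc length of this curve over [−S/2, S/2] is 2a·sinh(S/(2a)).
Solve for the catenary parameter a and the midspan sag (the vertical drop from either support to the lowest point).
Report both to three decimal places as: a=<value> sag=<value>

a=82.777 sag=59.295

seed: a₀ = √(S³/(24(L−S))) = √(187.907³/(24·43.026)) = 80.157346
iter 1: u=1.172113  f(a)=+3.054e+00  f'(a)=-1.228e+00  a ← 80.157346 − (+3.054e+00/-1.228e+00) = 82.643495
iter 2: u=1.136853  f(a)=+1.478e-01  f'(a)=-1.112e+00  a ← 82.643495 − (+1.478e-01/-1.112e+00) = 82.776437
iter 3: u=1.135027  f(a)=+3.855e-04  f'(a)=-1.106e+00  a ← 82.776437 − (+3.855e-04/-1.106e+00) = 82.776786
iter 4: u=1.135022  f(a)=+2.636e-09  f'(a)=-1.106e+00  a ← 82.776786 − (+2.636e-09/-1.106e+00) = 82.776786
iter 5: u=1.135022  f(a)=+8.527e-14  f'(a)=-1.106e+00  a ← 82.776786 − (+8.527e-14/-1.106e+00) = 82.776786
converged: |Δa| < 1e-12 after 5 iterations
sag = a·(cosh(S/(2a)) − 1) = 82.776786·(cosh(1.135022) − 1) = 59.295410
T_max/T_min = cosh(S/(2a)) = 1.716329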